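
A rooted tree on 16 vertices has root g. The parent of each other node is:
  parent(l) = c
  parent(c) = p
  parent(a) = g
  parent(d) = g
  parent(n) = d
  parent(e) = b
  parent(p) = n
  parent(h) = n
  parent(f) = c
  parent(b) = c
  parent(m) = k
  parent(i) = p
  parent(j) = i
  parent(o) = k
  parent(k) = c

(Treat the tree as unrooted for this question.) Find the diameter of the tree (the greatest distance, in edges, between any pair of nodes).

7

A longest path is a–g–d–n–p–c–k–o, with 7 edges.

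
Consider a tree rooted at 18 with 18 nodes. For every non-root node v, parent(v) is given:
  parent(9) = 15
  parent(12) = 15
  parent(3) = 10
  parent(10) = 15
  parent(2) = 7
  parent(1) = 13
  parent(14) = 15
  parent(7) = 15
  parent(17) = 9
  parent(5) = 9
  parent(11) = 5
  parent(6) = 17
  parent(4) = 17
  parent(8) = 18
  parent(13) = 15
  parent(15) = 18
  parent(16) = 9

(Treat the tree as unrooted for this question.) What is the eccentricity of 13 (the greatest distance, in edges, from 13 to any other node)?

4

The node farthest from 13 is 6 (4, 11 also at distance 4), via 13–15–9–17–6 — 4 edges.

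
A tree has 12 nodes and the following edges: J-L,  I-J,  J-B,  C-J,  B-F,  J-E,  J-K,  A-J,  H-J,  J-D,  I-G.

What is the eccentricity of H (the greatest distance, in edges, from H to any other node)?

3

Distances from H peak at 3, attained at F (G also at distance 3).
H-J-B-F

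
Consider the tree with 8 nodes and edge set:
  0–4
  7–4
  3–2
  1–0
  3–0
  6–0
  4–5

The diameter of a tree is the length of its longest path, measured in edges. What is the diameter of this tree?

BFS from 5 reaches 2 last, at distance 4; BFS from 2 confirms no node is farther.
Path: 5–4–0–3–2.

4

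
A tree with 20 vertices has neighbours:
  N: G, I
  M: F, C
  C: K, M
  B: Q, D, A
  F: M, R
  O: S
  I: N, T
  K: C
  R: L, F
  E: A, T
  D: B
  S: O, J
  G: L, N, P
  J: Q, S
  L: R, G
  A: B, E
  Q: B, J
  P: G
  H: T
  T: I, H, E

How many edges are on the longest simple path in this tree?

BFS from K reaches O last, at distance 16; BFS from O confirms no node is farther.
Path: K-C-M-F-R-L-G-N-I-T-E-A-B-Q-J-S-O.

16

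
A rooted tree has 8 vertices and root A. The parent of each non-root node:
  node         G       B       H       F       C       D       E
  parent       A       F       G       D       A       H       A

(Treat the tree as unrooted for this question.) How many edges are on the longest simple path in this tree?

A longest path is B-F-D-H-G-A-C, with 6 edges.

6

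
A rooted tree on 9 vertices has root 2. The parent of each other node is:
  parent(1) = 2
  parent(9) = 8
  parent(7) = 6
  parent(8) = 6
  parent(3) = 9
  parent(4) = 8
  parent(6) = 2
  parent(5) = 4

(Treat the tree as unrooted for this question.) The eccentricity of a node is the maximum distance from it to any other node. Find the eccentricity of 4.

4

The node farthest from 4 is 1, via 4 – 8 – 6 – 2 – 1 — 4 edges.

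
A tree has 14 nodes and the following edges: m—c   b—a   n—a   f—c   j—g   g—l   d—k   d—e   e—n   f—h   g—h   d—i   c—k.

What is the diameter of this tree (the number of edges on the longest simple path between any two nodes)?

10

A longest path is b - a - n - e - d - k - c - f - h - g - j, with 10 edges.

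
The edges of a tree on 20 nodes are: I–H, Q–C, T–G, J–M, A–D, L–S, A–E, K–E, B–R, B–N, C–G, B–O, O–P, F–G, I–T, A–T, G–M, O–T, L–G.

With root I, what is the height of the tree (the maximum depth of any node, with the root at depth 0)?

J sits deepest: I-T-G-M-J — 4 edges from the root.

4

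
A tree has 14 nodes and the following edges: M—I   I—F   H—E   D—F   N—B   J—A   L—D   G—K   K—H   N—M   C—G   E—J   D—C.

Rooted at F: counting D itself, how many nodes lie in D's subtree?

9

The subtree rooted at D contains: D, C, L, G, K, H, E, J, A — 9 nodes.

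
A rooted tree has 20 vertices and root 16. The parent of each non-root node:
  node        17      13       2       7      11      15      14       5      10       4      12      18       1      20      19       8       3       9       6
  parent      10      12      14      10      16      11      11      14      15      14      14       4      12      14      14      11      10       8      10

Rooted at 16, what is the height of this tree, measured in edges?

4

The longest root-to-leaf path is 16 – 11 – 15 – 10 – 6 (4 edges).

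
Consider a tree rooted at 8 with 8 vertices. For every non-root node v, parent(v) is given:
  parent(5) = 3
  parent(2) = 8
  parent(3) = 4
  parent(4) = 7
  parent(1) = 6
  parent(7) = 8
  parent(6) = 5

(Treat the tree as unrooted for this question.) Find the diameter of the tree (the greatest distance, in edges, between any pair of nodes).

Starting from 2, a farthest node is 1 at distance 7.
One longest path: 2 – 8 – 7 – 4 – 3 – 5 – 6 – 1.
So the diameter is 7.

7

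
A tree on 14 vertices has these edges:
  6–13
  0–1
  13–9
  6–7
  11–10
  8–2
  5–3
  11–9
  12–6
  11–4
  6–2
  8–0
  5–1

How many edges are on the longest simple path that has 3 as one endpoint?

Distances from 3 peak at 10, attained at 4 (10 also at distance 10).
3-5-1-0-8-2-6-13-9-11-4

10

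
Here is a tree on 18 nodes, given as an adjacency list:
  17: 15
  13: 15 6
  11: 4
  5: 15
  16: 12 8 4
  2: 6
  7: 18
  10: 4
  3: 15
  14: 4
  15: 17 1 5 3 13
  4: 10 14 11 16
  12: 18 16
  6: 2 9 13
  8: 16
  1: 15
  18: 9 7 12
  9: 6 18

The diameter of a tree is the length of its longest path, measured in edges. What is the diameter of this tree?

9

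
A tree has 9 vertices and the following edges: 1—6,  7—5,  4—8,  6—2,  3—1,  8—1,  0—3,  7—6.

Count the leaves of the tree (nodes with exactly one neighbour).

4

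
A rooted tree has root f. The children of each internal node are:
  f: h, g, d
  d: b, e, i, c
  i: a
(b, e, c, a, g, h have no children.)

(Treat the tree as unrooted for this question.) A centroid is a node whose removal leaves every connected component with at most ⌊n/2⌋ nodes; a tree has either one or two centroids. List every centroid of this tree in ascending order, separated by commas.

If d is removed the pieces have sizes 3, 2, 1, 1, 1, all ≤ ⌊9/2⌋ = 4.
Every other node leaves some component of size > 4, so the centroid is unique.

d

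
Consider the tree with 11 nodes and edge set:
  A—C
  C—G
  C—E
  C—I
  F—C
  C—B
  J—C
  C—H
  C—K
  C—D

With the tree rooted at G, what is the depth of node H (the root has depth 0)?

2

Path from G to H: G → C → H, which has 2 edges.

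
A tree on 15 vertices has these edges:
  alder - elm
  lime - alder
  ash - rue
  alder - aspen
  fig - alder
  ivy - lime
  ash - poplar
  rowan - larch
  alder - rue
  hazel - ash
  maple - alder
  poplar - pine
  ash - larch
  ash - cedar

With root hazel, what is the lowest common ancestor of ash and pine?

ash

ash's ancestor chain is ash, hazel and pine's is pine, poplar, ash, hazel; they first meet at ash.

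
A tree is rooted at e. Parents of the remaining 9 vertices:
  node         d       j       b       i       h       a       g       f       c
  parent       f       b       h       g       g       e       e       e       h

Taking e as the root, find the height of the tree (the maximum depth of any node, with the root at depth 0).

4

A deepest node is j, reached by e-g-h-b-j.
That path has 4 edges, so the height is 4.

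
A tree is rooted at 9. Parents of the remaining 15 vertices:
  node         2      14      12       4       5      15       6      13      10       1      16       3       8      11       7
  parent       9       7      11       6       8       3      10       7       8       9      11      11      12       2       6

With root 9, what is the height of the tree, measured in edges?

8

14 sits deepest: 9 → 2 → 11 → 12 → 8 → 10 → 6 → 7 → 14 — 8 edges from the root.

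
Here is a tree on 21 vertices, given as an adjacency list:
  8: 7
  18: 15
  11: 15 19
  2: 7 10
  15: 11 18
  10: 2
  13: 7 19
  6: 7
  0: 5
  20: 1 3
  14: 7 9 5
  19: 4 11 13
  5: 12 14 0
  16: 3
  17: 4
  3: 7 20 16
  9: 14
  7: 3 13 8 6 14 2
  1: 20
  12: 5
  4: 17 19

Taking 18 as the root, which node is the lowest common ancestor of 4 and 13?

19

4's ancestor chain is 4, 19, 11, 15, 18 and 13's is 13, 19, 11, 15, 18; they first meet at 19.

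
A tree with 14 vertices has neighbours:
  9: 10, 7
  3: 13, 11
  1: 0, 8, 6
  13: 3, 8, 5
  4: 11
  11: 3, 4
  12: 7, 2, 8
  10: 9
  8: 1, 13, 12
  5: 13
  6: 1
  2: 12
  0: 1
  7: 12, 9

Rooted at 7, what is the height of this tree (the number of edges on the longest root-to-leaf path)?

The longest root-to-leaf path is 7 – 12 – 8 – 13 – 3 – 11 – 4 (6 edges).

6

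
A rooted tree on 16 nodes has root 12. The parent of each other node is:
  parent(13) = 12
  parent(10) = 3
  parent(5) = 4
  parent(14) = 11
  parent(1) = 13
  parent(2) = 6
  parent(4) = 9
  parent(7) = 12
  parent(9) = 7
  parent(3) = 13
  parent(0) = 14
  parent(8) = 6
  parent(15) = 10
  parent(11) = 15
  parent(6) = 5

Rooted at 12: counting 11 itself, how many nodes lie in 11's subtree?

3

Descendants of 11 (including itself): 11, 14, 0. That's 3.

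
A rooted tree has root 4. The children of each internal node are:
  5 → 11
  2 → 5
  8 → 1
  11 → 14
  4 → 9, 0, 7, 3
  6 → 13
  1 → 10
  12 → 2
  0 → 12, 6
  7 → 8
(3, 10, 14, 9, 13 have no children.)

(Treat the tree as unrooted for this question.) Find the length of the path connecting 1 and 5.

1 - 8 - 7 - 4 - 0 - 12 - 2 - 5: 7 edges.

7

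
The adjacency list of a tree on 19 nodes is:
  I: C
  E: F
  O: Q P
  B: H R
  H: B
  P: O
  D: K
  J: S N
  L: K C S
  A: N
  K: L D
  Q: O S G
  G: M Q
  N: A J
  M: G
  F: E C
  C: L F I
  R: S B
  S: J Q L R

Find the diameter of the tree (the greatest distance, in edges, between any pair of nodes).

A longest path is E – F – C – L – S – J – N – A, with 7 edges.

7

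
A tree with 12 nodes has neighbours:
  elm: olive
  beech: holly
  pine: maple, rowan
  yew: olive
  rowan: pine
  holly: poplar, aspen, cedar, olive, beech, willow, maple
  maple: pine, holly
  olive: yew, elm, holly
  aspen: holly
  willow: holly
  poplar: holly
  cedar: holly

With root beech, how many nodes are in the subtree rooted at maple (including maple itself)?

maple's subtree: {maple, pine, rowan}, size 3.

3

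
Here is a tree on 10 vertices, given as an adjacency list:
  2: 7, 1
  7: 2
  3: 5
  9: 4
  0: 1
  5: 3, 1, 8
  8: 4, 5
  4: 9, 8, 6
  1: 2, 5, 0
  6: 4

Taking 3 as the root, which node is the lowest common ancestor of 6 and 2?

5

Ancestors of 6 (toward the root): 6, 4, 8, 5, 3.
Ancestors of 2: 2, 1, 5, 3.
The deepest node appearing in both lists is 5.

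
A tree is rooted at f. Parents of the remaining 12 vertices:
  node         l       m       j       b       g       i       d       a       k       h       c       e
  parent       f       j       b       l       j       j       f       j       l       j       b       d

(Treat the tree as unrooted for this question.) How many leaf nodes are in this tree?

Exactly 8 nodes have a single neighbour: a, c, e, g, h, i, k, m.

8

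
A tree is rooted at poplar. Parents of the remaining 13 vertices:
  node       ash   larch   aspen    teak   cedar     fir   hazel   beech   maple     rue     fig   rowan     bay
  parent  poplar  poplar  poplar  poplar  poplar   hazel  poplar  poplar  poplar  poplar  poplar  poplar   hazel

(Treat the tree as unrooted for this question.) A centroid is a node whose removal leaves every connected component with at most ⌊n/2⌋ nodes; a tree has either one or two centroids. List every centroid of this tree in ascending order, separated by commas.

poplar

If poplar is removed the pieces have sizes 3, 1, 1, 1, 1, 1, 1, 1, 1, 1, 1, all ≤ ⌊14/2⌋ = 7.
Every other node leaves some component of size > 7, so the centroid is unique.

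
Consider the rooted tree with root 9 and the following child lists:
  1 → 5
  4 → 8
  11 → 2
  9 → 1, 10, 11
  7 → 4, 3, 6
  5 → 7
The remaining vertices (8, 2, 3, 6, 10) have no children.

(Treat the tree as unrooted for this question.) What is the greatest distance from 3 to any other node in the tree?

6

A farthest node from 3 is 2.
The path 3 – 7 – 5 – 1 – 9 – 11 – 2 has 6 edges.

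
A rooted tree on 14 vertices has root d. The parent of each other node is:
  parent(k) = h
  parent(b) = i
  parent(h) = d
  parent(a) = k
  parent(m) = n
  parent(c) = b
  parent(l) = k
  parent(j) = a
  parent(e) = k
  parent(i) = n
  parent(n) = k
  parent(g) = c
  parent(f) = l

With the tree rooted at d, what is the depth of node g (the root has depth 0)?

Path from d to g: d – h – k – n – i – b – c – g, which has 7 edges.

7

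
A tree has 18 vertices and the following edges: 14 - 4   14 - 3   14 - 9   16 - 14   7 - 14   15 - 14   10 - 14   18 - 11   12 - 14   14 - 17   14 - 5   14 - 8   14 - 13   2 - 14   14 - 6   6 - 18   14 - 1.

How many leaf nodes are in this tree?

15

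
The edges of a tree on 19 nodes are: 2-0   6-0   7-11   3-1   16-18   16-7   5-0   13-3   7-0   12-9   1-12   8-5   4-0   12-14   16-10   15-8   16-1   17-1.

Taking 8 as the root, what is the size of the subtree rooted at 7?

12

Descendants of 7 (including itself): 7, 16, 11, 1, 10, 18, 12, 3, 17, 14, 9, 13. That's 12.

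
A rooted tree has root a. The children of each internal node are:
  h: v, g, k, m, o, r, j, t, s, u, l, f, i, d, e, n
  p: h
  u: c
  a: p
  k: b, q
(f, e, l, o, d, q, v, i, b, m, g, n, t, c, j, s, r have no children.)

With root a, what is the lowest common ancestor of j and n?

Path j→root: j h p a; path n→root: n h p a.
First common node: h.

h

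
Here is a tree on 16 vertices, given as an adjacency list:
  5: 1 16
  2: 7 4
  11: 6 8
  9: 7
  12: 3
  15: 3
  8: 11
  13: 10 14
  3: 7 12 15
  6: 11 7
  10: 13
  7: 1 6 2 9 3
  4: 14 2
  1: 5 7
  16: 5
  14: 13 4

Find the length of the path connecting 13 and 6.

13 - 14 - 4 - 2 - 7 - 6: 5 edges.

5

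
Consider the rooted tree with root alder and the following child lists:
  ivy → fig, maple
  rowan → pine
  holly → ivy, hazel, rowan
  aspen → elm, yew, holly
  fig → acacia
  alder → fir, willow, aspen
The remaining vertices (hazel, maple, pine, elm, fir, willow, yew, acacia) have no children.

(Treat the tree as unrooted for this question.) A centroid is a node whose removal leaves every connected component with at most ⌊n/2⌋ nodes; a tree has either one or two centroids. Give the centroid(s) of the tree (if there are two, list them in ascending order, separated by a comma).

Delete holly: the remaining components have sizes 6, 4, 2, 1. Max 6 ≤ 7, so holly is a centroid.
No neighbour of holly does as well, so holly is the unique centroid.

holly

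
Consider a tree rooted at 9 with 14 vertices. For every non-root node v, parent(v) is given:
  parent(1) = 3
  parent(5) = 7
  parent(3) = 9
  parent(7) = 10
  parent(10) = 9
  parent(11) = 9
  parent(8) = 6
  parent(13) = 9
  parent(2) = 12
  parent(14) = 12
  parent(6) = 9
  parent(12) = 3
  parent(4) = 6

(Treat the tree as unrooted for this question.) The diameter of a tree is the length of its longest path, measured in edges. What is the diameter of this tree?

BFS from 5 reaches 2 last, at distance 6; BFS from 2 confirms no node is farther.
Path: 5 - 7 - 10 - 9 - 3 - 12 - 2.

6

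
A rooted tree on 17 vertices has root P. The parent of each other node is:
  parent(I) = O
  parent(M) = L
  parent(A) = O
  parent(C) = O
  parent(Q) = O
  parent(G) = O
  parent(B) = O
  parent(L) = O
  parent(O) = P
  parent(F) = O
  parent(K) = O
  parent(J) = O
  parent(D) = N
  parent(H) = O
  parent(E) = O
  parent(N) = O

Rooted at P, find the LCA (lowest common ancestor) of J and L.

O

J's ancestor chain is J, O, P and L's is L, O, P; they first meet at O.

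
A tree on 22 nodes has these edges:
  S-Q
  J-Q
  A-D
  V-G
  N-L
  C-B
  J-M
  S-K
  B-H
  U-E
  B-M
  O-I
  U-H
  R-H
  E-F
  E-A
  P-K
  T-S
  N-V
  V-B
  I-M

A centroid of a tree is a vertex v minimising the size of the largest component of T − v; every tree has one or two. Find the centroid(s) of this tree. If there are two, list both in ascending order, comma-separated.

B

If B is removed the pieces have sizes 9, 7, 4, 1, all ≤ ⌊22/2⌋ = 11.
Every other node leaves some component of size > 11, so the centroid is unique.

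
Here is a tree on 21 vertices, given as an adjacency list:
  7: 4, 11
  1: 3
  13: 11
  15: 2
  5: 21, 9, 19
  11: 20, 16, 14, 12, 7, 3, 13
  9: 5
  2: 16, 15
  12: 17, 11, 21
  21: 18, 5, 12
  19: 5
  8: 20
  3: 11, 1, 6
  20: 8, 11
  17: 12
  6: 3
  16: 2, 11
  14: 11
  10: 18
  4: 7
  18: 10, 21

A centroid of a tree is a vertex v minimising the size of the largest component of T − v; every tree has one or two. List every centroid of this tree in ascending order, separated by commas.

Delete 11: the remaining components have sizes 8, 3, 3, 2, 2, 1, 1. Max 8 ≤ 10, so 11 is a centroid.
Every other node leaves some component of size > 10, so the centroid is unique.

11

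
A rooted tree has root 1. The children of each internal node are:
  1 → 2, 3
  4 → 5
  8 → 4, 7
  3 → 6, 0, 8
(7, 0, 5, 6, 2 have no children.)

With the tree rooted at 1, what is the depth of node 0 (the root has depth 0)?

1 – 3 – 0 — 2 edges.

2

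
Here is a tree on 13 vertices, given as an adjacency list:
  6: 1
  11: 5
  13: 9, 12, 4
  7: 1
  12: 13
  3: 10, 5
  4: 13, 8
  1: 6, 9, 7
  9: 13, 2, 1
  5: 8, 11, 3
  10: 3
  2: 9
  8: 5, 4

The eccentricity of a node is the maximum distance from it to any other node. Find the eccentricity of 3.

7

A farthest node from 3 is 6 (7 also at distance 7).
The path 3–5–8–4–13–9–1–6 has 7 edges.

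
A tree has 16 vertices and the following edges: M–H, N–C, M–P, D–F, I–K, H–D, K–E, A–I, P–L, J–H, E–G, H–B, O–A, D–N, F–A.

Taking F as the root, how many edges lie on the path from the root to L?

Path from F to L: F–D–H–M–P–L, which has 5 edges.

5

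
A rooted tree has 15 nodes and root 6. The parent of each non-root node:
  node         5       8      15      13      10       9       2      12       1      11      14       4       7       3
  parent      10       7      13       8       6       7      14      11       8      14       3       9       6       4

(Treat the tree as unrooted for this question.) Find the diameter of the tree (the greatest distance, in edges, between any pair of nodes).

9

Starting from 12, a farthest node is 15 at distance 9.
One longest path: 12 - 11 - 14 - 3 - 4 - 9 - 7 - 8 - 13 - 15.
So the diameter is 9.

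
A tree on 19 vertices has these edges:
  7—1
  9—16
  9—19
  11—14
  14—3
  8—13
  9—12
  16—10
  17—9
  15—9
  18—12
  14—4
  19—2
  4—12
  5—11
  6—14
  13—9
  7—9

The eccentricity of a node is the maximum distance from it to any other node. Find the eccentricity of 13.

6

A farthest node from 13 is 5.
The path 13–9–12–4–14–11–5 has 6 edges.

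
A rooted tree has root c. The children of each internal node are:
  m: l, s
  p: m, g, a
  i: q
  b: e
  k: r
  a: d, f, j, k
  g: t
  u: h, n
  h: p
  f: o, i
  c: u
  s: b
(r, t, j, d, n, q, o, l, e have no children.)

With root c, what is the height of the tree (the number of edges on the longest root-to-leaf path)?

The longest root-to-leaf path is c → u → h → p → m → s → b → e (7 edges).

7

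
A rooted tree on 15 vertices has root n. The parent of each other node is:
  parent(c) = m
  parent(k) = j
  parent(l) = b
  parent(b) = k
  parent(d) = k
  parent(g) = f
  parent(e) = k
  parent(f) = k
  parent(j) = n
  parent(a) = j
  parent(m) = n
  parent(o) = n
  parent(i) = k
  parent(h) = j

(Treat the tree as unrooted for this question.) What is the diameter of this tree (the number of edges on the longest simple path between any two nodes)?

6

A longest path is c – m – n – j – k – b – l, with 6 edges.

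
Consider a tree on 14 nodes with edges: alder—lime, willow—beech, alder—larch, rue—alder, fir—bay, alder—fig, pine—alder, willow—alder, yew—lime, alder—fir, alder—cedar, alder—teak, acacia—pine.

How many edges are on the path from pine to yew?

Walking from pine: pine - alder - lime - yew. Length 3.

3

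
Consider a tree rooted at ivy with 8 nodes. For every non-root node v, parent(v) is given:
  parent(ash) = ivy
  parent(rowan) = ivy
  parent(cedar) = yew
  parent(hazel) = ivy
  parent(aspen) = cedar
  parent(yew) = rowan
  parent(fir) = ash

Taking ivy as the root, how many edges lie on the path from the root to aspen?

4

Climbing from aspen to the root: aspen – cedar – yew – rowan – ivy. That's 4 steps.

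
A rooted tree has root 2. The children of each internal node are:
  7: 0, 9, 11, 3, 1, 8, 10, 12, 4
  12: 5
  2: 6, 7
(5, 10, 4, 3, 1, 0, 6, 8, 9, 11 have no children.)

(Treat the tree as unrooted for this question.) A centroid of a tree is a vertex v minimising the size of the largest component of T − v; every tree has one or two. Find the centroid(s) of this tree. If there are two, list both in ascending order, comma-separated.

Delete 7: the remaining components have sizes 2, 2, 1, 1, 1, 1, 1, 1, 1, 1. Max 2 ≤ 6, so 7 is a centroid.
Every other node leaves some component of size > 6, so the centroid is unique.

7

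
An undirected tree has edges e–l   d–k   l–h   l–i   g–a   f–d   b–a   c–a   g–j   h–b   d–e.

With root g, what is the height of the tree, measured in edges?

7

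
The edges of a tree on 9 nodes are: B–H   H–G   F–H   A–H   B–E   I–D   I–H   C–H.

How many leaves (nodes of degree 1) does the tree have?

6

Degree-1 nodes: A, C, D, E, F, G — 6 of them.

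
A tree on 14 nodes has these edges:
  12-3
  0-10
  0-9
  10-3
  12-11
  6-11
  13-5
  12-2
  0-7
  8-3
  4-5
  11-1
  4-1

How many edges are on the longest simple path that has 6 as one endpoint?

6

A farthest node from 6 is 9 (7 also at distance 6).
The path 6 – 11 – 12 – 3 – 10 – 0 – 9 has 6 edges.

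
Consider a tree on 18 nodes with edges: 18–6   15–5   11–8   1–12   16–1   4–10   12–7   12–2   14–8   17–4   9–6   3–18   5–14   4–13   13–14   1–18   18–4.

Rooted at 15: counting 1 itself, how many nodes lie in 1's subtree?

5

1's subtree: {1, 12, 16, 2, 7}, size 5.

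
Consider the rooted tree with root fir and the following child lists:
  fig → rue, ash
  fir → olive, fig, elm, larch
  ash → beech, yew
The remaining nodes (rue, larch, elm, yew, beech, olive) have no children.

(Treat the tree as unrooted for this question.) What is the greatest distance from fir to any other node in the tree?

3

Distances from fir peak at 3, attained at yew (beech also at distance 3).
fir – fig – ash – yew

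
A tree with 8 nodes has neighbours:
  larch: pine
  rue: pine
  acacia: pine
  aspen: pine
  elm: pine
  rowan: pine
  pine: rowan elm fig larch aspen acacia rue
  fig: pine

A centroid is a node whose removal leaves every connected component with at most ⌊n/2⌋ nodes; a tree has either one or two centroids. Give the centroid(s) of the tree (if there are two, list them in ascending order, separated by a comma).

pine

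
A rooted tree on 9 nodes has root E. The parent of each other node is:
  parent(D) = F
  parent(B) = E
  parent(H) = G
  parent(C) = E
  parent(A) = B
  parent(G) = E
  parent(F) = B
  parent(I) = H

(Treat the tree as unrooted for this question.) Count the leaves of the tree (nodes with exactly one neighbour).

The leaves are A, C, D, I.
That is 4 leaves.

4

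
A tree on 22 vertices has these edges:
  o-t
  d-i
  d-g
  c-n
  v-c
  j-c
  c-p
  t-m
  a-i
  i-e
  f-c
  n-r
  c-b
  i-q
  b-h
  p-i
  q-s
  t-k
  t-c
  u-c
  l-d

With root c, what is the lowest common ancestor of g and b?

c

Path g→root: g d i p c; path b→root: b c.
First common node: c.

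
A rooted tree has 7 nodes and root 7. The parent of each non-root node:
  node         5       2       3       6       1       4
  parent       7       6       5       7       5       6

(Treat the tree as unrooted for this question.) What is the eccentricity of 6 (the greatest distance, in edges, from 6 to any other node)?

A farthest node from 6 is 3 (1 also at distance 3).
The path 6–7–5–3 has 3 edges.

3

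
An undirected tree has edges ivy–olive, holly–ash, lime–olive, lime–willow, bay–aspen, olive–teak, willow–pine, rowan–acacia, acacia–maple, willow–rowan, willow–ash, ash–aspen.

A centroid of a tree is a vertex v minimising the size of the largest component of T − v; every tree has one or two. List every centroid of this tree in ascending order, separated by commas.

Delete willow: the remaining components have sizes 4, 4, 3, 1. Max 4 ≤ 6, so willow is a centroid.
Every other node leaves some component of size > 6, so the centroid is unique.

willow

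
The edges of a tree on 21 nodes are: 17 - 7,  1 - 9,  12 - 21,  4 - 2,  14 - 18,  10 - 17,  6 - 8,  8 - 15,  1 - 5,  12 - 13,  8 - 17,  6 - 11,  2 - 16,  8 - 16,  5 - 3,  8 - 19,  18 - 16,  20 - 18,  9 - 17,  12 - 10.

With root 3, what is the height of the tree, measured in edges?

8

4 sits deepest: 3–5–1–9–17–8–16–2–4 — 8 edges from the root.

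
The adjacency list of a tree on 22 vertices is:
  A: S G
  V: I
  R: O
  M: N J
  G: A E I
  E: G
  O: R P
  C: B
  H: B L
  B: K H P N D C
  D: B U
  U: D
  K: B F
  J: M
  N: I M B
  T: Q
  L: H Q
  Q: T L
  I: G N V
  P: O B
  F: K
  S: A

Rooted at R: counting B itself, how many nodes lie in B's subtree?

19

The subtree rooted at B contains: B, N, K, H, D, C, I, M, F, L, U, V, G, J, Q, A, E, T, S — 19 nodes.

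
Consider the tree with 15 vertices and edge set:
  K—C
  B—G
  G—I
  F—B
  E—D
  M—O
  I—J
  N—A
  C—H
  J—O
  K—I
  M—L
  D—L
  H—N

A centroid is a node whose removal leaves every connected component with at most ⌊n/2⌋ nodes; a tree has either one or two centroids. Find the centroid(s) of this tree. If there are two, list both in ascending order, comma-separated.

Removing I splits the tree into components of sizes 6, 5, 3; the largest is 6 ≤ ⌊15/2⌋ = 7.
Every other node leaves some component of size > 7, so the centroid is unique.

I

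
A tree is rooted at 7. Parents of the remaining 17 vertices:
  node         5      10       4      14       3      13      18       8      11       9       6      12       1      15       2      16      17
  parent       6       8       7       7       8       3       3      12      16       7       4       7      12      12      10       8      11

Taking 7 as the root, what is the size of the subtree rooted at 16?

3

Descendants of 16 (including itself): 16, 11, 17. That's 3.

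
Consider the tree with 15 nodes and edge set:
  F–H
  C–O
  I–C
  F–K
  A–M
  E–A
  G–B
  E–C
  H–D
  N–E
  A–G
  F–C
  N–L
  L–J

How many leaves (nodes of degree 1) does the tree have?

7

Degree-1 nodes: B, D, I, J, K, M, O — 7 of them.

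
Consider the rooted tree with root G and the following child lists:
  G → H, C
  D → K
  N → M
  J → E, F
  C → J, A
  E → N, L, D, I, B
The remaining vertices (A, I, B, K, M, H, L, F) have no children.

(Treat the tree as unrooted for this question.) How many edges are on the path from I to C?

3

I - E - J - C: 3 edges.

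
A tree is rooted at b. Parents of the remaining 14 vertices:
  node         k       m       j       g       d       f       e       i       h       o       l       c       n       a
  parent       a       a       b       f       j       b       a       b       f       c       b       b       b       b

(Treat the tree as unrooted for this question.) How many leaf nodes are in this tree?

Exactly 10 nodes have a single neighbour: d, e, g, h, i, k, l, m, n, o.

10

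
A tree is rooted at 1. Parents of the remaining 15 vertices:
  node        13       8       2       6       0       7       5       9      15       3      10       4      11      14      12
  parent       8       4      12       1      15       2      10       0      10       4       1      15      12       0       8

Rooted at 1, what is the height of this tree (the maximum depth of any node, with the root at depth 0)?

A deepest node is 7, reached by 1 – 10 – 15 – 4 – 8 – 12 – 2 – 7.
That path has 7 edges, so the height is 7.

7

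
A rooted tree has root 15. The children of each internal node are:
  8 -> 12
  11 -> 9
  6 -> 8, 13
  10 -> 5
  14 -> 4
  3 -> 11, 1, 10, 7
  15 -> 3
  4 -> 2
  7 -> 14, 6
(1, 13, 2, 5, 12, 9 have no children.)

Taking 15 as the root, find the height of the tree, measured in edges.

A deepest node is 12, reached by 15 – 3 – 7 – 6 – 8 – 12.
That path has 5 edges, so the height is 5.

5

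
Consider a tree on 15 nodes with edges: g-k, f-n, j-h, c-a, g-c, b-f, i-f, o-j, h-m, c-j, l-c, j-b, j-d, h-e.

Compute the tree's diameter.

BFS from k reaches i last, at distance 6; BFS from i confirms no node is farther.
Path: k - g - c - j - b - f - i.

6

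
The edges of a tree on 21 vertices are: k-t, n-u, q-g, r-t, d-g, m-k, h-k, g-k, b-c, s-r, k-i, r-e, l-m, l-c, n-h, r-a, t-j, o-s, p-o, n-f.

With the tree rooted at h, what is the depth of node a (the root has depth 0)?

4

Path from h to a: h–k–t–r–a, which has 4 edges.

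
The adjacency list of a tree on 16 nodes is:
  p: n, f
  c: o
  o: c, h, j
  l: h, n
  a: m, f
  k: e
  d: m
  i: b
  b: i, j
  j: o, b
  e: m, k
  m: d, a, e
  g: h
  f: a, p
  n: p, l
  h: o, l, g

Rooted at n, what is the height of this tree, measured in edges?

6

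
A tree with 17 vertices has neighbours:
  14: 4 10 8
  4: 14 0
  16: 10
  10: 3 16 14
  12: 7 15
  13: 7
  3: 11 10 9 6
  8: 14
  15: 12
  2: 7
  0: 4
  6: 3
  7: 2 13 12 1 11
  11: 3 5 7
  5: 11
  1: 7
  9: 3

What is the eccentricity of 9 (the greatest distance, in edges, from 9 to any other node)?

5

Distances from 9 peak at 5, attained at 15 (0 also at distance 5).
9 – 3 – 11 – 7 – 12 – 15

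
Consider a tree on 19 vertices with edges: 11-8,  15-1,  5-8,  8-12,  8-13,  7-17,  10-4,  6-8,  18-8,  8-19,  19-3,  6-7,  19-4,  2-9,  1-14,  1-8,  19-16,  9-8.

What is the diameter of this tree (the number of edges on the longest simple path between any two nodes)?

6

A longest path is 10 – 4 – 19 – 8 – 6 – 7 – 17, with 6 edges.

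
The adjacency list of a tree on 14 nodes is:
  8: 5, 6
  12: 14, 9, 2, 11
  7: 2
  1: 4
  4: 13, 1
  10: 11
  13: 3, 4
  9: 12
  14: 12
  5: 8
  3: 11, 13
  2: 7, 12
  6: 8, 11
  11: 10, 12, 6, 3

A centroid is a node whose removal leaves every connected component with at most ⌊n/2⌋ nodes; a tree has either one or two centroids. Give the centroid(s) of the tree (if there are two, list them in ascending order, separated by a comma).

If 11 is removed the pieces have sizes 5, 4, 3, 1, all ≤ ⌊14/2⌋ = 7.
No neighbour of 11 does as well, so 11 is the unique centroid.

11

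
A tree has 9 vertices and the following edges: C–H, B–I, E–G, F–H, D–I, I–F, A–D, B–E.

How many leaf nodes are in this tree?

Degree-1 nodes: A, C, G — 3 of them.

3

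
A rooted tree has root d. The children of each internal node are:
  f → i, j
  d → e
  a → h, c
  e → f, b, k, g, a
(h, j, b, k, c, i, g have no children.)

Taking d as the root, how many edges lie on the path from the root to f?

d – e – f — 2 edges.

2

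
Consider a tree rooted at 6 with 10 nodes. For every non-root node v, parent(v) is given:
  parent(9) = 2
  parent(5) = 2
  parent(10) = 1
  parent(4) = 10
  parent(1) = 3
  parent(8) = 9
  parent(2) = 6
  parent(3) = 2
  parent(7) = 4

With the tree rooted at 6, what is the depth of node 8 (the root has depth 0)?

6 → 2 → 9 → 8 — 3 edges.

3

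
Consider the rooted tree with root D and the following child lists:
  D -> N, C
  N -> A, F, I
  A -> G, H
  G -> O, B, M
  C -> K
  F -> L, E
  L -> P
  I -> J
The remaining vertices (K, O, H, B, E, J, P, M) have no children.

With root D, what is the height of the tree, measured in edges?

4

P sits deepest: D–N–F–L–P — 4 edges from the root.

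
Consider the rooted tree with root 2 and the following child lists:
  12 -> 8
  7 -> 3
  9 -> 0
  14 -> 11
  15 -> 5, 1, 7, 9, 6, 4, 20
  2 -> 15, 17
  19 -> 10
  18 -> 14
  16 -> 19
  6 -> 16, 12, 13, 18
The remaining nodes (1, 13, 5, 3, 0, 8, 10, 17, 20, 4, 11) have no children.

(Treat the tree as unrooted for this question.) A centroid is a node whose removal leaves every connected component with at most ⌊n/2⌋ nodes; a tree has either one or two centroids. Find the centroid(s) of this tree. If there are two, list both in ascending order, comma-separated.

15

Removing 15 splits the tree into components of sizes 10, 2, 2, 2, 1, 1, 1, 1; the largest is 10 ≤ ⌊21/2⌋ = 10.
No neighbour of 15 does as well, so 15 is the unique centroid.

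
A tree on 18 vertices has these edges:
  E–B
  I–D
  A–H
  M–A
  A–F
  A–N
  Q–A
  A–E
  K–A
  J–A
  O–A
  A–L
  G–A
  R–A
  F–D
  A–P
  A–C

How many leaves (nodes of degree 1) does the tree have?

14

Exactly 14 nodes have a single neighbour: B, C, G, H, I, J, K, L, M, N, O, P, Q, R.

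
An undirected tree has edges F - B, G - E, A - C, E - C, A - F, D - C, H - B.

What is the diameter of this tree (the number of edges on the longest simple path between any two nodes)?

BFS from H reaches G last, at distance 6; BFS from G confirms no node is farther.
Path: H - B - F - A - C - E - G.

6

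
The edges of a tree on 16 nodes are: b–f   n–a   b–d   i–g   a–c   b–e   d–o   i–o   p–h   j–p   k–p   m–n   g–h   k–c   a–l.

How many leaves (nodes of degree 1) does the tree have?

Degree-1 nodes: e, f, j, l, m — 5 of them.

5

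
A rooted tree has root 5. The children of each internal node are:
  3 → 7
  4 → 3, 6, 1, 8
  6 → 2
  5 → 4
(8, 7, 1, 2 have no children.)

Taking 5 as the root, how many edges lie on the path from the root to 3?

Climbing from 3 to the root: 3–4–5. That's 2 steps.

2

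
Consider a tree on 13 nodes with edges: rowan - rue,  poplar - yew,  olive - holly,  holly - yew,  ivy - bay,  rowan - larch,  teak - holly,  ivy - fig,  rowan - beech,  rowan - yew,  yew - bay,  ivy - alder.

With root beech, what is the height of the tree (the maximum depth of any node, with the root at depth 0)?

5

fig sits deepest: beech → rowan → yew → bay → ivy → fig — 5 edges from the root.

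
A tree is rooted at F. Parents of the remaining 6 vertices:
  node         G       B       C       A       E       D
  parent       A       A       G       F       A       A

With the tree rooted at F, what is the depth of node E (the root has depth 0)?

Climbing from E to the root: E → A → F. That's 2 steps.

2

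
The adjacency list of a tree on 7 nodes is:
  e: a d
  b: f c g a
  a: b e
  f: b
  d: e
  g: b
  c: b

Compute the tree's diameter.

4

Starting from d, a farthest node is f at distance 4.
One longest path: d–e–a–b–f.
So the diameter is 4.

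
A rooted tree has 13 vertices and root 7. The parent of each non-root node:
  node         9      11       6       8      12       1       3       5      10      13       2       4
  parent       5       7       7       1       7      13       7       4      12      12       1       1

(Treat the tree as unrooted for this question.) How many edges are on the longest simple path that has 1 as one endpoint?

4

Distances from 1 peak at 4, attained at 6 (11, 3 also at distance 4).
1–13–12–7–6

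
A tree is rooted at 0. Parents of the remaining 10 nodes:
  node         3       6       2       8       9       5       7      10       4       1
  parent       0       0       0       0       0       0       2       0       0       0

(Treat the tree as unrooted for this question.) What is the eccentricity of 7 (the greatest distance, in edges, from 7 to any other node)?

3

Distances from 7 peak at 3, attained at 1 (9, 3, 8, 5, 10, 6, 4 also at distance 3).
7 – 2 – 0 – 1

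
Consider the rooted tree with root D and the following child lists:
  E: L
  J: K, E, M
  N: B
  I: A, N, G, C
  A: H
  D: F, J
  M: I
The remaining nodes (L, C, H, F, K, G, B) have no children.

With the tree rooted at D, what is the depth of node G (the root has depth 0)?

Climbing from G to the root: G → I → M → J → D. That's 4 steps.

4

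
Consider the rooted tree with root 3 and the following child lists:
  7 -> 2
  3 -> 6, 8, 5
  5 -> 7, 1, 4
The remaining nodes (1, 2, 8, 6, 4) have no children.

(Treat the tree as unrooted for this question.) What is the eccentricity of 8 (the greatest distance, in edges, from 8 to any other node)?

4

The node farthest from 8 is 2, via 8–3–5–7–2 — 4 edges.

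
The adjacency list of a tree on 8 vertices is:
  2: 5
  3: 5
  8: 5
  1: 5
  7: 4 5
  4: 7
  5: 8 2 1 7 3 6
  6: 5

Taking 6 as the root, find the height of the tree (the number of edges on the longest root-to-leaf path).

3

A deepest node is 4, reached by 6-5-7-4.
That path has 3 edges, so the height is 3.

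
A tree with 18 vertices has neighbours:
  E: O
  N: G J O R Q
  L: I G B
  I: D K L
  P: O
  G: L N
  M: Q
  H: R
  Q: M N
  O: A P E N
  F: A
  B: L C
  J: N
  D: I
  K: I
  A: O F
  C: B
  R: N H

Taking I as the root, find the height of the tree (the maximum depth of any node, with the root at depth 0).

6

A deepest node is F, reached by I–L–G–N–O–A–F.
That path has 6 edges, so the height is 6.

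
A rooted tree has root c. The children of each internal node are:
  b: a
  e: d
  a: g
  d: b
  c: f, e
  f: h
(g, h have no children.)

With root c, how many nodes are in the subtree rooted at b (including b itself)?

3

Descendants of b (including itself): b, a, g. That's 3.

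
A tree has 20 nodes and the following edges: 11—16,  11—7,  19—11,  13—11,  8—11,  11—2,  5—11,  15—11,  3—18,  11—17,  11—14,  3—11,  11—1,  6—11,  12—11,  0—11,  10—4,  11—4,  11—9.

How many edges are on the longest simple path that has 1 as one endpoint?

The node farthest from 1 is 18 (10 also at distance 3), via 1–11–3–18 — 3 edges.

3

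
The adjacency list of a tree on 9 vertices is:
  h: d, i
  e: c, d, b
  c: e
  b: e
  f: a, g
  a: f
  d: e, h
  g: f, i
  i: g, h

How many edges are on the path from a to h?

4

a - f - g - i - h: 4 edges.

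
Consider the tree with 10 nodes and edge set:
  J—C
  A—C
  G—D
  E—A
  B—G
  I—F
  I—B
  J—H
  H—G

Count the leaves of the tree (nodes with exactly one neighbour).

3

The leaves are D, E, F.
That is 3 leaves.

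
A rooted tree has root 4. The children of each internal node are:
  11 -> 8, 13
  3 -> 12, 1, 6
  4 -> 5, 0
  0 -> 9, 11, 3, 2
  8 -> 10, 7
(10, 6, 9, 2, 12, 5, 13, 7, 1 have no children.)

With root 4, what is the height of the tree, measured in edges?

The longest root-to-leaf path is 4 – 0 – 11 – 8 – 7 (4 edges).

4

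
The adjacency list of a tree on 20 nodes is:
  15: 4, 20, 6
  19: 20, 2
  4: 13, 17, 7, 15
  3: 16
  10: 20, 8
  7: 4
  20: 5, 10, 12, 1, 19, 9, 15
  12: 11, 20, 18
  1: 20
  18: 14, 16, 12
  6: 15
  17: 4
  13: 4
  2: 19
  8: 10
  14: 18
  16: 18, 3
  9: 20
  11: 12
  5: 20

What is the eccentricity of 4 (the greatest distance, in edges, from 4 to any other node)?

Distances from 4 peak at 6, attained at 3.
4 – 15 – 20 – 12 – 18 – 16 – 3

6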